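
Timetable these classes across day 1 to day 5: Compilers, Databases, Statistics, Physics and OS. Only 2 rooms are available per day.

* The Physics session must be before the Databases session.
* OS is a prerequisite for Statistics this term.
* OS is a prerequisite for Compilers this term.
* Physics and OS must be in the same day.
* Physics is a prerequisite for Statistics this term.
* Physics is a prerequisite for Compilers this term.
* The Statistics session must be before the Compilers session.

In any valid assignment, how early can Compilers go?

day 3

Precedence pushes Compilers to at least day 3.
Compilers at day 3 is achievable: OS -> day 1; Databases -> day 2; Compilers -> day 3; Statistics -> day 2; Physics -> day 1.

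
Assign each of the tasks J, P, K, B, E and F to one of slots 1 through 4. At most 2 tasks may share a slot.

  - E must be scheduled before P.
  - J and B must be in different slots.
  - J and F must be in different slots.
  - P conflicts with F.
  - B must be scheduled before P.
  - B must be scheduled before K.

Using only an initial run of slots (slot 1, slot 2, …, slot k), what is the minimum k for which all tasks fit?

3

The precedence chain requires at least 2 distinct slots.
With at most 2 per slot and 6 tasks, at least 3 slots are needed.
3 works (last occupied slot: 3): for example B in 1; K in 3; J in 2; E in 1; P in 2; F in 3.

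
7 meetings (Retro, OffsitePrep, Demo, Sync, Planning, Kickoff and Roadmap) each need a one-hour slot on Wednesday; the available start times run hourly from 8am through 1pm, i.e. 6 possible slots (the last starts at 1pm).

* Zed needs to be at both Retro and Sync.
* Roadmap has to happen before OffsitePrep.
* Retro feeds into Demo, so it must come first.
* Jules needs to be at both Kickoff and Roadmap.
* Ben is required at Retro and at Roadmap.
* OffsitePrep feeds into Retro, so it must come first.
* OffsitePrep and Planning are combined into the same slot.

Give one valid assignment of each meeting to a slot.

Kickoff=9am, Sync=8am, Planning=9am, Demo=11am, Roadmap=8am, Retro=10am, OffsitePrep=9am

Checking: OffsitePrep(9am) before Retro(10am); Roadmap(8am) before OffsitePrep(9am); Retro(10am) before Demo(11am); Retro(10am) != Roadmap(8am); Retro(10am) != Sync(8am); Kickoff(9am) != Roadmap(8am); OffsitePrep = Planning = 9am.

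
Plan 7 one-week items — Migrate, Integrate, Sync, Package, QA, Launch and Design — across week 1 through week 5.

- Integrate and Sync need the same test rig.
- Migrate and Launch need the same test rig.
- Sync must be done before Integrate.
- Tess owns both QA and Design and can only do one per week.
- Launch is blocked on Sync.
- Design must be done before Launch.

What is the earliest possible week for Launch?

Precedence pushes Launch to at least week 2.
Launch at week 2 is achievable: QA=week 2, Migrate=week 1, Sync=week 1, Design=week 1, Package=week 1, Launch=week 2, Integrate=week 2.

week 2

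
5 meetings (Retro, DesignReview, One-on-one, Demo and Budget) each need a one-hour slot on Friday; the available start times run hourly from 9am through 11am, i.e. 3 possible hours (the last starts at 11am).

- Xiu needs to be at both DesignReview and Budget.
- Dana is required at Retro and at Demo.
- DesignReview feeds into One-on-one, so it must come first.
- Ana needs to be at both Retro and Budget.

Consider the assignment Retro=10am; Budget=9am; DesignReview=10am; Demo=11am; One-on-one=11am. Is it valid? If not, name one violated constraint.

Yes

Ana needs to be at both Retro and Budget — holds.
Dana is required at Retro and at Demo — holds.
DesignReview feeds into One-on-one, so it must come first — holds.
Xiu needs to be at both DesignReview and Budget — holds.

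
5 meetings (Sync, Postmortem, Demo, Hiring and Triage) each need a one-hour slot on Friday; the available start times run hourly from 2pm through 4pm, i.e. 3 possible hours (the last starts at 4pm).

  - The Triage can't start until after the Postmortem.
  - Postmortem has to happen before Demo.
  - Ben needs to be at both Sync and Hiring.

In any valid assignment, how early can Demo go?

3pm

Precedence pushes Demo to at least 3pm.
Demo at 3pm is achievable: Sync -> 2pm, Hiring -> 3pm, Demo -> 3pm, Triage -> 3pm, Postmortem -> 2pm.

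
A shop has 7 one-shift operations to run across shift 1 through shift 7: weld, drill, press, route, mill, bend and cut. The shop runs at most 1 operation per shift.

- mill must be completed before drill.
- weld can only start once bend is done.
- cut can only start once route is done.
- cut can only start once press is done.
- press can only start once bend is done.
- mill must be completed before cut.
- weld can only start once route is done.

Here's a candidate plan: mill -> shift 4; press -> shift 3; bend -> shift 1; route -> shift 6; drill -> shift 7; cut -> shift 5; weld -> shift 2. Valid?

No — it violates: weld can only start once route is done

press can only start once bend is done — holds.
weld can only start once bend is done — holds.
cut can only start once route is done — violated.
mill must be completed before cut — holds.
mill must be completed before drill — holds.
cut can only start once press is done — holds.
weld can only start once route is done — violated.
The shop runs at most 1 operation per shift — holds.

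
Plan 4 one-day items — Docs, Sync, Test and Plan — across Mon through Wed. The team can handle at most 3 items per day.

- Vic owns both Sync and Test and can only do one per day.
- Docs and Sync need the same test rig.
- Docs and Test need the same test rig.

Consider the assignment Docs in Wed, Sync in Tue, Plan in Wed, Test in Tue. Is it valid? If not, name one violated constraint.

Invalid. Vic owns both Sync and Test and can only do one per day.

Docs and Test need the same test rig — holds.
Vic owns both Sync and Test and can only do one per day — violated.
Docs and Sync need the same test rig — holds.
The team can handle at most 3 items per day — holds.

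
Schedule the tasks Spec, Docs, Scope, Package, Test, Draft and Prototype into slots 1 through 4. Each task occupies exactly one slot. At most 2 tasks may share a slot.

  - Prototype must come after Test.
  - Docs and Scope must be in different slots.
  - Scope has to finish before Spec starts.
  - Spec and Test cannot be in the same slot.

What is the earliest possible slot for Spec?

Precedence pushes Spec to at least 2.
Spec at 2 is achievable: Package -> 3, Prototype -> 2, Test -> 1, Spec -> 2, Docs -> 3, Scope -> 1, Draft -> 4.

2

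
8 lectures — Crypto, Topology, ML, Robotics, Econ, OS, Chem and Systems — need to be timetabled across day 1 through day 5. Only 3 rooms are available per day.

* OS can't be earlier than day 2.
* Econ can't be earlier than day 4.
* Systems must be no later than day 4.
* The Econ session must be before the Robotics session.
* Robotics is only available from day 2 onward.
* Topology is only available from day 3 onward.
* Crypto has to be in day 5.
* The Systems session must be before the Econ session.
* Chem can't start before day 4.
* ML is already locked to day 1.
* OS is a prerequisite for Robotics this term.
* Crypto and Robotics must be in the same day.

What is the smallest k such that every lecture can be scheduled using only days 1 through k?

5

The precedence chain requires at least 3 distinct days.
With at most 3 per day and 8 lectures, at least 3 days are needed.
Crypto can't be placed before day 5, so the schedule must run through at least day 5.
5 works (last occupied day: day 5): for example OS=day 2; Robotics=day 5; Systems=day 1; ML=day 1; Econ=day 4; Topology=day 3; Chem=day 4; Crypto=day 5.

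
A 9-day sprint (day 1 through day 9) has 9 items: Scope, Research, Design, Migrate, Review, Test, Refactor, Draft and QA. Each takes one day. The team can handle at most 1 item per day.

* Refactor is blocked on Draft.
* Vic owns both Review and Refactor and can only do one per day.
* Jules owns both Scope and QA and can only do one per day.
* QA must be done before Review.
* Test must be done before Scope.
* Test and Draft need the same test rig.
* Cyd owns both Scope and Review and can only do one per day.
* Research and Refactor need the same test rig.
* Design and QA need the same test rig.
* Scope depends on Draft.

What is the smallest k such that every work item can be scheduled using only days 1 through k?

The precedence chain requires at least 2 distinct days.
With at most 1 per day and 9 work items, at least 9 days are needed.
9 works (last occupied day: day 9): for example Draft -> day 1, Migrate -> day 9, Test -> day 2, Scope -> day 3, Design -> day 8, Refactor -> day 6, Review -> day 5, Research -> day 7, QA -> day 4.

9 days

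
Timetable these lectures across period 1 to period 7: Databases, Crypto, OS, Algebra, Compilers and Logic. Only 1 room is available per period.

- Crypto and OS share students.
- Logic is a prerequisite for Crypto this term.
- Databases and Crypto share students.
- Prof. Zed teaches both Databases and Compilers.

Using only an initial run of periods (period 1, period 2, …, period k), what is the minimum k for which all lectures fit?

6

The precedence chain requires at least 2 distinct periods.
With at most 1 per period and 6 lectures, at least 6 periods are needed.
6 works (last occupied period: period 6): for example Crypto in period 2, Algebra in period 5, Logic in period 1, Compilers in period 6, Databases in period 3, OS in period 4.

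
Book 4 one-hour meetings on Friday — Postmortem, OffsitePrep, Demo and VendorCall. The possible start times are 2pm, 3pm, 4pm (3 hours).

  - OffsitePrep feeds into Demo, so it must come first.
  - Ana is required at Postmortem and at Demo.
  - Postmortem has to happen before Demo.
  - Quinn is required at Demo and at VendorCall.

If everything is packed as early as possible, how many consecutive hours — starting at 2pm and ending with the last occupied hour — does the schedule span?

2

The precedence chain requires at least 2 distinct hours.
2 works (last occupied hour: 3pm): for example Postmortem=2pm, VendorCall=2pm, OffsitePrep=2pm, Demo=3pm.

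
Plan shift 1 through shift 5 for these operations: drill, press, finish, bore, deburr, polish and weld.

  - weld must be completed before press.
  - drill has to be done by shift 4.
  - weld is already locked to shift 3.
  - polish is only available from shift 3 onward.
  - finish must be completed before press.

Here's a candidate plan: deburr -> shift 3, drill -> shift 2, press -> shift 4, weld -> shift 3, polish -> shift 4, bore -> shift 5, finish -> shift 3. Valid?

weld must be completed before press — holds.
drill has to be done by shift 4 — holds.
finish must be completed before press — holds.
weld is already locked to shift 3 — holds.
polish is only available from shift 3 onward — holds.

Valid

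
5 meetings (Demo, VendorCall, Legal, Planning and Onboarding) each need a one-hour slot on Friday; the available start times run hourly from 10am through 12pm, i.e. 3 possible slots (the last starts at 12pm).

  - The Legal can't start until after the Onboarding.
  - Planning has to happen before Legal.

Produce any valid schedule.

Legal -> 11am, VendorCall -> 10am, Demo -> 10am, Onboarding -> 10am, Planning -> 10am

Checking: Planning(10am) before Legal(11am); Onboarding(10am) before Legal(11am).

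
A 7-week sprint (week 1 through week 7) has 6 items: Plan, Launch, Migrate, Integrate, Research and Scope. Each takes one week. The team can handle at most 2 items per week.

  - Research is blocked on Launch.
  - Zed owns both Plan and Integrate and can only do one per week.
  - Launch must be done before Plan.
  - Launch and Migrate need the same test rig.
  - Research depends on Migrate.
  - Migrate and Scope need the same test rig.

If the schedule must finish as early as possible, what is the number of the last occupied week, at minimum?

3

The precedence chain requires at least 2 distinct weeks.
With at most 2 per week and 6 work items, at least 3 weeks are needed.
3 works (last occupied week: week 3): for example Plan -> week 2, Integrate -> week 1, Research -> week 3, Scope -> week 3, Migrate -> week 2, Launch -> week 1.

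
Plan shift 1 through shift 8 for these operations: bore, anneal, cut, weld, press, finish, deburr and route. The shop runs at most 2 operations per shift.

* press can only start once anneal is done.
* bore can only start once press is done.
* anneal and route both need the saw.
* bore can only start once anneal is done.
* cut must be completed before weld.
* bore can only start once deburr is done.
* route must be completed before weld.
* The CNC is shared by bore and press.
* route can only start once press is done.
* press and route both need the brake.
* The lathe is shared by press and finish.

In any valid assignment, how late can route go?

shift 7

Precedence pushes route to at least shift 3; downstream work caps route at shift 7.
route at shift 7 is achievable: press=shift 2, route=shift 7, deburr=shift 2, finish=shift 3, weld=shift 8, cut=shift 1, bore=shift 3, anneal=shift 1.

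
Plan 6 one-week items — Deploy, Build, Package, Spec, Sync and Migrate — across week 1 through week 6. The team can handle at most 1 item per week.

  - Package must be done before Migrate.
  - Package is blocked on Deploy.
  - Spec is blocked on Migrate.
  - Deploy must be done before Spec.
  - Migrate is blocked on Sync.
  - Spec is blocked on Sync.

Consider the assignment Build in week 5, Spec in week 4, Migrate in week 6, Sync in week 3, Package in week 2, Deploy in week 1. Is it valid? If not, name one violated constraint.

Package is blocked on Deploy — holds.
Spec is blocked on Sync — holds.
The team can handle at most 1 item per week — holds.
Spec is blocked on Migrate — violated.
Deploy must be done before Spec — holds.
Migrate is blocked on Sync — holds.
Package must be done before Migrate — holds.

No — it violates: Spec is blocked on Migrate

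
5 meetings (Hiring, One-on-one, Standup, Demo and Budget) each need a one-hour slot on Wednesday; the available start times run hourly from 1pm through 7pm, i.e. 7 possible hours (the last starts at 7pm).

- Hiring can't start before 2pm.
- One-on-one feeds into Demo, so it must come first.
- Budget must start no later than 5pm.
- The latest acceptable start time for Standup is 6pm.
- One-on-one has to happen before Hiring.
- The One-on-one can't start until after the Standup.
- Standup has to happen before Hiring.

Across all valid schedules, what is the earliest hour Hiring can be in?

3pm

Hiring is available from 2pm; precedence pushes Hiring to at least 3pm.
Hiring at 3pm is achievable: Standup in 1pm; Demo in 3pm; Budget in 1pm; One-on-one in 2pm; Hiring in 3pm.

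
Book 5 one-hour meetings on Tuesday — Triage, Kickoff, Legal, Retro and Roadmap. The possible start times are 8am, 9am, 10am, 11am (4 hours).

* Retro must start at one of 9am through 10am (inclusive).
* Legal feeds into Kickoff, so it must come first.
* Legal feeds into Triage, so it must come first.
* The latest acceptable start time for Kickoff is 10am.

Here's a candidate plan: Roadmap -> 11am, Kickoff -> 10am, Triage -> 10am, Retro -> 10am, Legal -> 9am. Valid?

Legal feeds into Kickoff, so it must come first — holds.
Retro must start at one of 9am through 10am (inclusive) — holds.
Legal feeds into Triage, so it must come first — holds.
The latest acceptable start time for Kickoff is 10am — holds.

Yes, all constraints hold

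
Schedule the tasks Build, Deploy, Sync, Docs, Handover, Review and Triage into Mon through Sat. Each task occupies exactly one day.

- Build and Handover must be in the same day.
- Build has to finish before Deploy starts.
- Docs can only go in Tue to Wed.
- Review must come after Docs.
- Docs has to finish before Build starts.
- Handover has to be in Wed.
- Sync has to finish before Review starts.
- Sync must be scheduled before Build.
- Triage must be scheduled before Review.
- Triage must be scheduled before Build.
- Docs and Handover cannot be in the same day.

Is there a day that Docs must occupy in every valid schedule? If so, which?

Docs's window is Tue–Wed.
Handover is fixed at Wed, and Docs can't share a day with Handover.
So Docs must be Tue.

Tue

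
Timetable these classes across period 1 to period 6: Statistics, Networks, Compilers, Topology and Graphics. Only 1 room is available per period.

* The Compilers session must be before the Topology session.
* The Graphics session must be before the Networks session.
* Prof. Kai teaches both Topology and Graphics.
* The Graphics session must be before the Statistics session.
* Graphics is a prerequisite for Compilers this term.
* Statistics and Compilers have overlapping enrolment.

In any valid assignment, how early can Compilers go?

Precedence pushes Compilers to at least period 2; downstream work caps Compilers at period 5.
Compilers at period 2 is achievable: Statistics in period 3; Topology in period 5; Graphics in period 1; Compilers in period 2; Networks in period 4.

period 2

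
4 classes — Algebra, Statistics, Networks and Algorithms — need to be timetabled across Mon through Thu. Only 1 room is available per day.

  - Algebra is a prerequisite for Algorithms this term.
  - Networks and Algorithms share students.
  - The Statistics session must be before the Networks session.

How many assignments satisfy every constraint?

6

Splitting on Algebra: it can be Mon (3), Tue (2), Wed (1). Listing each branch's schedules as (Statistics, Networks, Algorithms):
Algebra=Mon: (Tue,Wed,Thu) (Tue,Thu,Wed) (Wed,Thu,Tue) — 3.
Algebra=Tue: (Mon,Wed,Thu) (Mon,Thu,Wed) — 2.
Algebra=Wed: (Mon,Tue,Thu) — 1.
Summing: 3 + 2 + 1 = 6.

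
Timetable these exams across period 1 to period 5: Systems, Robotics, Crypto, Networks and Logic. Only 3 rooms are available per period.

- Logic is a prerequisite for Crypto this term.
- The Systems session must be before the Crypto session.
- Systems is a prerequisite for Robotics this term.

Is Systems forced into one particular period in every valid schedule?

No

Systems can be period 1 (e.g. Logic=period 1; Networks=period 1; Systems=period 1; Robotics=period 2; Crypto=period 2) or period 2 (e.g. Logic in period 1; Robotics in period 3; Systems in period 2; Networks in period 1; Crypto in period 3).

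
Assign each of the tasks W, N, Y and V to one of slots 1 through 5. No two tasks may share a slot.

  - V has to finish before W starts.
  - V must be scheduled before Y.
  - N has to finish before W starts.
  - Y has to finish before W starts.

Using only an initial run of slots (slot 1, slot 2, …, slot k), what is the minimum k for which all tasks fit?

4

The precedence chain requires at least 3 distinct slots.
With at most 1 per slot and 4 tasks, at least 4 slots are needed.
4 works (last occupied slot: 4): for example Y in 2, V in 1, N in 3, W in 4.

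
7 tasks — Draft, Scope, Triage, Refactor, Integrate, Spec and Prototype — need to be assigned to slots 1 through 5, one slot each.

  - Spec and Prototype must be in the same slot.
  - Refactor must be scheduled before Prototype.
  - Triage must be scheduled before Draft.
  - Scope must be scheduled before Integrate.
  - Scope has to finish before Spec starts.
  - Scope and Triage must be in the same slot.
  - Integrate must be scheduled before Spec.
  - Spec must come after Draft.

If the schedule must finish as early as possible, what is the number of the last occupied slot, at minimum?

3

The precedence chain requires at least 3 distinct slots.
3 works (last occupied slot: 3): for example Scope=1, Refactor=1, Prototype=3, Integrate=2, Triage=1, Draft=2, Spec=3.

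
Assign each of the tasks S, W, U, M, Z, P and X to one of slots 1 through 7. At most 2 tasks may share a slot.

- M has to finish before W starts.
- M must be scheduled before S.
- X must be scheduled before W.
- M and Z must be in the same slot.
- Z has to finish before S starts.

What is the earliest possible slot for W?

Precedence pushes W to at least 2.
W at 3 is achievable: Z in 1; S in 2; X in 2; P in 4; M in 1; U in 3; W in 3.
Nothing earlier works — the capacity limit rule out every slot before 3.

3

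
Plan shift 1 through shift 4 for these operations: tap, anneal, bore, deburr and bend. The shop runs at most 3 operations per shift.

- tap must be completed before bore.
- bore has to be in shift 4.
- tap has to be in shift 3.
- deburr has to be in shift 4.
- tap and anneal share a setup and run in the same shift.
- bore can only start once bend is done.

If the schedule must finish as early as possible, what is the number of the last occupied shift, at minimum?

The precedence chain requires at least 2 distinct shifts.
With at most 3 per shift and 5 operations, at least 2 shifts are needed.
bore can't be placed before shift 4, so the schedule must run through at least shift 4.
4 works (last occupied shift: shift 4): for example tap in shift 3; bend in shift 1; deburr in shift 4; anneal in shift 3; bore in shift 4.

shift 4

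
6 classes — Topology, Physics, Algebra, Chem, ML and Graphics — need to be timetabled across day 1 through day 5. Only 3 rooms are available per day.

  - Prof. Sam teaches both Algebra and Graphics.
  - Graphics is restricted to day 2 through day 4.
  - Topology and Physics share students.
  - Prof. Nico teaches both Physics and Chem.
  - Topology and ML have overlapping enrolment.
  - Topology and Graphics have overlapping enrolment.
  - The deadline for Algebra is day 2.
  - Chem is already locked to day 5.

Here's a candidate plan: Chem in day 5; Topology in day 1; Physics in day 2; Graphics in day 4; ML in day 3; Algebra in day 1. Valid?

Valid

Only 3 rooms are available per day — holds.
The deadline for Algebra is day 2 — holds.
Prof. Sam teaches both Algebra and Graphics — holds.
Graphics is restricted to day 2 through day 4 — holds.
Chem is already locked to day 5 — holds.
Prof. Nico teaches both Physics and Chem — holds.
Topology and Physics share students — holds.
Topology and Graphics have overlapping enrolment — holds.
Topology and ML have overlapping enrolment — holds.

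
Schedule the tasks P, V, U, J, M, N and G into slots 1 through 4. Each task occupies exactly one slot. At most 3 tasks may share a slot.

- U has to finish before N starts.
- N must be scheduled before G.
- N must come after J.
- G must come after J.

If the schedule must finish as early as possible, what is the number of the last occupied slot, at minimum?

slot 3

The precedence chain requires at least 3 distinct slots.
With at most 3 per slot and 7 tasks, at least 3 slots are needed.
3 works (last occupied slot: 3): for example U=1, P=1, V=2, M=2, G=3, J=1, N=2.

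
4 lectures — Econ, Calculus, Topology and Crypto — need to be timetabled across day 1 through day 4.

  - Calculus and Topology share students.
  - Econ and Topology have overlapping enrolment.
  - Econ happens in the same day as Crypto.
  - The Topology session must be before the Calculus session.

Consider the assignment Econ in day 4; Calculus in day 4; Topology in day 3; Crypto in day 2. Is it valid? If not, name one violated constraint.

Econ and Topology have overlapping enrolment — holds.
Calculus and Topology share students — holds.
Econ happens in the same day as Crypto — violated.
The Topology session must be before the Calculus session — holds.

Invalid. Econ happens in the same day as Crypto.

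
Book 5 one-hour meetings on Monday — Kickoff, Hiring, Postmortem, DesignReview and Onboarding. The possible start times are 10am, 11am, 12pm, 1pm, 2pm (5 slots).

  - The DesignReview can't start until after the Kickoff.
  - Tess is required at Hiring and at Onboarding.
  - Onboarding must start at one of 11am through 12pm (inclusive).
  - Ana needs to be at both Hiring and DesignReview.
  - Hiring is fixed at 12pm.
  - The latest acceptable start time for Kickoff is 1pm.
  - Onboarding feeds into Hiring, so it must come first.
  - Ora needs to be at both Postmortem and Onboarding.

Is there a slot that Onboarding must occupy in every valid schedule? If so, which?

11am

Onboarding's window is 11am–12pm.
Hiring is fixed at 12pm, and Onboarding can't share a slot with Hiring.
So Onboarding must be 11am.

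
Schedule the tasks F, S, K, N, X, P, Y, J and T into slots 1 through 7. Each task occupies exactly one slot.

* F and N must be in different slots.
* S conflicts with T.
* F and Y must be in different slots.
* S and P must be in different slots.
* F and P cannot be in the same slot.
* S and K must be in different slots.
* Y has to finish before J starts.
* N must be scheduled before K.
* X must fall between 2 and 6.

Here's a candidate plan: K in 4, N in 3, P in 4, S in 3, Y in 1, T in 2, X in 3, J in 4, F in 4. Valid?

F and Y must be in different slots — holds.
S and K must be in different slots — holds.
S and P must be in different slots — holds.
Y has to finish before J starts — holds.
S conflicts with T — holds.
N must be scheduled before K — holds.
F and P cannot be in the same slot — violated.
X must fall between 2 and 6 — holds.
F and N must be in different slots — holds.

Invalid. F and P cannot be in the same slot.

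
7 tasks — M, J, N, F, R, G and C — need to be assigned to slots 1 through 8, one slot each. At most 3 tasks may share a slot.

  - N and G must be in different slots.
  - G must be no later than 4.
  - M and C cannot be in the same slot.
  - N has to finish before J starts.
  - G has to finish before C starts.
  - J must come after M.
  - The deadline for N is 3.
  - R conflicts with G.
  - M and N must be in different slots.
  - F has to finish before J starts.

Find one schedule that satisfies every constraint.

G=2, J=3, R=1, F=1, N=1, M=2, C=3

Checking: N(1) before J(3); M(2) before J(3); G(2) before C(3); F(1) before J(3); M(2) != C(3); M(2) != N(1); R(1) != G(2); N(1) != G(2); G=2 in [1,4]; N=1 in [1,3]; max 3 per slot (cap 3).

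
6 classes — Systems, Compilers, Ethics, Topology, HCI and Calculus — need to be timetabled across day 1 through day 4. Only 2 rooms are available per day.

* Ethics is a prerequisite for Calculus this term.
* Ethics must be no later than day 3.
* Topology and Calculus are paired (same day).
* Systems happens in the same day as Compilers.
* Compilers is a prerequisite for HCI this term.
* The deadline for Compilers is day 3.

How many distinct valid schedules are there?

Splitting on Systems: it can be day 1 (6), day 2 (3), day 3 (1). Listing each branch's schedules as (Compilers, Ethics, Topology, HCI, Calculus) by day number:
Systems=day 1: (1,2,3,2,3) (1,2,3,4,3) (1,2,4,2,4) (1,2,4,3,4) (1,3,4,2,4) (1,3,4,3,4) — 6.
Systems=day 2: (2,1,3,4,3) (2,1,4,3,4) (2,3,4,3,4) — 3.
Systems=day 3: (3,1,2,4,2) — 1.
Summing: 6 + 3 + 1 = 10.

10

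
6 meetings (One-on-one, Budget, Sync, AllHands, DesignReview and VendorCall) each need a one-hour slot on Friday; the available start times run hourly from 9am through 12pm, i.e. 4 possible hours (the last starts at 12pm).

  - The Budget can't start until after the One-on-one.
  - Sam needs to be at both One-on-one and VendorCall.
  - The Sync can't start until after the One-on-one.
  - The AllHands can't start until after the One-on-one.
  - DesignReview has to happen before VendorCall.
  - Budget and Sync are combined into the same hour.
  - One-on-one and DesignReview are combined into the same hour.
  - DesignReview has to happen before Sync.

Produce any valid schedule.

One-on-one in 9am; DesignReview in 9am; AllHands in 10am; VendorCall in 10am; Budget in 10am; Sync in 10am

Checking: One-on-one(9am) before Budget(10am); One-on-one(9am) before Sync(10am); DesignReview(9am) before Sync(10am); One-on-one(9am) before AllHands(10am); DesignReview(9am) before VendorCall(10am); One-on-one(9am) != VendorCall(10am); One-on-one = DesignReview = 9am; Budget = Sync = 10am.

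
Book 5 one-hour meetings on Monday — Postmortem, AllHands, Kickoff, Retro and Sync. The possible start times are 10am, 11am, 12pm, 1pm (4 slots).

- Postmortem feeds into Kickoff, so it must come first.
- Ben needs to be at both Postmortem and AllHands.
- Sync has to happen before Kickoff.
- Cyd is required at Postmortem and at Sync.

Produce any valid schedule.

Retro=10am, Postmortem=10am, Sync=11am, AllHands=11am, Kickoff=12pm

Checking: Sync(11am) before Kickoff(12pm); Postmortem(10am) before Kickoff(12pm); Postmortem(10am) != Sync(11am); Postmortem(10am) != AllHands(11am).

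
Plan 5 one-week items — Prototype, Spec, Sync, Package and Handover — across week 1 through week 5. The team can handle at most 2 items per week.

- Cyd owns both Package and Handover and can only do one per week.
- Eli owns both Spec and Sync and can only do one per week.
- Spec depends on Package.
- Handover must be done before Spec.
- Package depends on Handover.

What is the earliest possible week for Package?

Precedence pushes Package to at least week 2; downstream work caps Package at week 4.
Package at week 2 is achievable: Prototype=week 1, Spec=week 3, Handover=week 1, Sync=week 2, Package=week 2.

week 2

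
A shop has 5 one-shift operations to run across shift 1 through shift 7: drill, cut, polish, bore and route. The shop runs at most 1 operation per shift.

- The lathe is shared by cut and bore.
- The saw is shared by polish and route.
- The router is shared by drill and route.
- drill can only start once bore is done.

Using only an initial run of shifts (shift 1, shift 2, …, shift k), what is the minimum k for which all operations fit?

5 shifts

The precedence chain requires at least 2 distinct shifts.
With at most 1 per shift and 5 operations, at least 5 shifts are needed.
5 works (last occupied shift: shift 5): for example polish -> shift 4; bore -> shift 1; cut -> shift 3; drill -> shift 2; route -> shift 5.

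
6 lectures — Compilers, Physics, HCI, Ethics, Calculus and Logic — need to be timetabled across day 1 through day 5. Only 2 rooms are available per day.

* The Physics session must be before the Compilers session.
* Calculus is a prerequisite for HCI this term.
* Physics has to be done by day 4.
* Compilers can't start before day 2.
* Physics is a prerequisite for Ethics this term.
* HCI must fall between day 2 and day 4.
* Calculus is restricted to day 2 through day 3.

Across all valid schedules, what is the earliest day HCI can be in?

day 3

HCI is available from day 2; precedence pushes HCI to at least day 3; HCI's own window allows nothing later than day 4.
HCI at day 3 is achievable: Physics -> day 1; Logic -> day 1; Compilers -> day 2; HCI -> day 3; Calculus -> day 2; Ethics -> day 3.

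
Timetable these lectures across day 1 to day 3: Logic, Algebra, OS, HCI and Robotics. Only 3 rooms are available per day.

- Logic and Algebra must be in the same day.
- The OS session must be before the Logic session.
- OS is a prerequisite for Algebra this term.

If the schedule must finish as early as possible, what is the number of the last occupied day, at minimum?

The precedence chain requires at least 2 distinct days.
With at most 3 per day and 5 lectures, at least 2 days are needed.
2 works (last occupied day: day 2): for example Logic in day 2, Robotics in day 1, Algebra in day 2, OS in day 1, HCI in day 1.

2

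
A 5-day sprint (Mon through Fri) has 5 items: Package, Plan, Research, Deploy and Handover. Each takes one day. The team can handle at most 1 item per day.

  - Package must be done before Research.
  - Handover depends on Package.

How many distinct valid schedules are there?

Splitting on Package: it can be Mon (24), Tue (12), Wed (4). Listing each branch's schedules as (Plan, Research, Deploy, Handover):
Package=Mon: (Tue,Wed,Thu,Fri) (Tue,Wed,Fri,Thu) (Tue,Thu,Wed,Fri) (Tue,Thu,Fri,Wed) (Tue,Fri,Wed,Thu) (Tue,Fri,Thu,Wed) (Wed,Tue,Thu,Fri) (Wed,Tue,Fri,Thu) (Wed,Thu,Tue,Fri) (Wed,Thu,Fri,Tue) (Wed,Fri,Tue,Thu) (Wed,Fri,Thu,Tue) (Thu,Tue,Wed,Fri) (Thu,Tue,Fri,Wed) (Thu,Wed,Tue,Fri) (Thu,Wed,Fri,Tue) (Thu,Fri,Tue,Wed) (Thu,Fri,Wed,Tue) (Fri,Tue,Wed,Thu) (Fri,Tue,Thu,Wed) (Fri,Wed,Tue,Thu) (Fri,Wed,Thu,Tue) (Fri,Thu,Tue,Wed) (Fri,Thu,Wed,Tue) — 24.
Package=Tue: (Mon,Wed,Thu,Fri) (Mon,Wed,Fri,Thu) (Mon,Thu,Wed,Fri) (Mon,Thu,Fri,Wed) (Mon,Fri,Wed,Thu) (Mon,Fri,Thu,Wed) (Wed,Thu,Mon,Fri) (Wed,Fri,Mon,Thu) (Thu,Wed,Mon,Fri) (Thu,Fri,Mon,Wed) (Fri,Wed,Mon,Thu) (Fri,Thu,Mon,Wed) — 12.
Package=Wed: (Mon,Thu,Tue,Fri) (Mon,Fri,Tue,Thu) (Tue,Thu,Mon,Fri) (Tue,Fri,Mon,Thu) — 4.
Summing: 24 + 12 + 4 = 40.

40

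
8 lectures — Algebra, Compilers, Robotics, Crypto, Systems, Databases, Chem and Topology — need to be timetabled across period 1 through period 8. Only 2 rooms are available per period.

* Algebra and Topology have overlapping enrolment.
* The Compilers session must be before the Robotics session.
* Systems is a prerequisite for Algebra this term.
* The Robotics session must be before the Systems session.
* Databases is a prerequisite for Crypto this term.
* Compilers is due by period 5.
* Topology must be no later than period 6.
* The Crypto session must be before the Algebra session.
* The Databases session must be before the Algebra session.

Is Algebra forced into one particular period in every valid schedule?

Algebra can be period 4 (e.g. Topology=period 1, Compilers=period 1, Robotics=period 2, Systems=period 3, Chem=period 4, Crypto=period 3, Databases=period 2, Algebra=period 4) or period 5 (e.g. Databases -> period 2, Chem -> period 4, Topology -> period 1, Algebra -> period 5, Crypto -> period 3, Systems -> period 3, Compilers -> period 1, Robotics -> period 2).

No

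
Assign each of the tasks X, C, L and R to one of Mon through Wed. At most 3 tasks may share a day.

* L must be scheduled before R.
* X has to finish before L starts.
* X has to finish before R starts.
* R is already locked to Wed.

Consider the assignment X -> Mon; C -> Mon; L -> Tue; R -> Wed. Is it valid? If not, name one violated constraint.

Valid

At most 3 tasks may share a day — holds.
X has to finish before L starts — holds.
L must be scheduled before R — holds.
R is already locked to Wed — holds.
X has to finish before R starts — holds.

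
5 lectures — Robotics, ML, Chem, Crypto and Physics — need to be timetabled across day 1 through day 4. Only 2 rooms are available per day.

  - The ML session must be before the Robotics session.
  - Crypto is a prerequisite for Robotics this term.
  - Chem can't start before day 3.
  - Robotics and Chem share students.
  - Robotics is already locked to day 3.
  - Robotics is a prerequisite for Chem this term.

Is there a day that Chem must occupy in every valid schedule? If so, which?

Chem's window is day 3–day 4.
Robotics is fixed at day 3, and Chem can't share a day with Robotics.
So Chem must be day 4.

day 4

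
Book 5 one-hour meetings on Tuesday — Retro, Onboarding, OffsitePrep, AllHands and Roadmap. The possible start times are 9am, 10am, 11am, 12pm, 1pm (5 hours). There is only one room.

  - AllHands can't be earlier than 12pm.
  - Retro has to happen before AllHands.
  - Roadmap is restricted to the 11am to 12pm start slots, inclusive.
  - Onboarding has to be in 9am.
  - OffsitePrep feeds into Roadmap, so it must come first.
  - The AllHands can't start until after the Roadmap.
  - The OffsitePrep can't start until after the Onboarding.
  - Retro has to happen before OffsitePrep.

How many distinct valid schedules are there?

Enumerating: Retro -> 10am; OffsitePrep -> 11am; Roadmap -> 12pm; AllHands -> 1pm; Onboarding -> 9am.

1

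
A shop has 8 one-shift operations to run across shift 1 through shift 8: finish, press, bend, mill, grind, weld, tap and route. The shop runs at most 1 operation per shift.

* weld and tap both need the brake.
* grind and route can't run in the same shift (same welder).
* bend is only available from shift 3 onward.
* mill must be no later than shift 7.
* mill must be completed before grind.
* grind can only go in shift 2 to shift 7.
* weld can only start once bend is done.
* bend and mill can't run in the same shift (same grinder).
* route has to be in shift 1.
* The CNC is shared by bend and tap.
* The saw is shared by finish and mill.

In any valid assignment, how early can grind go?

Grind is available from shift 2; grind's own window allows nothing later than shift 7.
grind at shift 3 is achievable: tap -> shift 8; mill -> shift 2; finish -> shift 6; route -> shift 1; press -> shift 7; grind -> shift 3; bend -> shift 4; weld -> shift 5.
Nothing earlier works — the conflict and capacity constraints rule out every shift before shift 3.

shift 3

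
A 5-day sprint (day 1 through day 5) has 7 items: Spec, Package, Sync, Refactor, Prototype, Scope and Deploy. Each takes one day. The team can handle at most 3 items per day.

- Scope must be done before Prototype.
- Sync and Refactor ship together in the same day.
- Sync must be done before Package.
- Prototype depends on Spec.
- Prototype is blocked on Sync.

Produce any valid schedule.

Refactor -> day 1; Package -> day 2; Sync -> day 1; Deploy -> day 2; Scope -> day 2; Spec -> day 1; Prototype -> day 3

Checking: Spec(day 1) before Prototype(day 3); Sync(day 1) before Package(day 2); Sync(day 1) before Prototype(day 3); Scope(day 2) before Prototype(day 3); Sync = Refactor = day 1; max 3 per day (cap 3).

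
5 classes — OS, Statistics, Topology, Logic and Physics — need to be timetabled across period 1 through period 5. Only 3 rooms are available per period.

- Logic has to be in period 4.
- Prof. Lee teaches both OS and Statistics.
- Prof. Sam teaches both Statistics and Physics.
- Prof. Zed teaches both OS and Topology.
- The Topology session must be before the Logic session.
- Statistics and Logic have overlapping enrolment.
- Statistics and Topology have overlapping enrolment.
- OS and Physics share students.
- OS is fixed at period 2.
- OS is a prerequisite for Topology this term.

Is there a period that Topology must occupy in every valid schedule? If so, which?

OS is fixed at period 2 and must come before Topology, so Topology is at least period 3.
Logic is fixed at period 4 and must come after Topology, so Topology is at most period 3.
So Topology must be period 3.

period 3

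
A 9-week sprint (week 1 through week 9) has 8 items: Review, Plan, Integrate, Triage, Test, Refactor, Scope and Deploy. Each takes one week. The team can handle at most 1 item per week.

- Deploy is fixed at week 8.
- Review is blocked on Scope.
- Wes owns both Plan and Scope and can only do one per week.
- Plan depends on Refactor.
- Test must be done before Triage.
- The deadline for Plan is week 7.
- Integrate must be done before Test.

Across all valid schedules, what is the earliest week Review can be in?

week 2

Precedence pushes Review to at least week 2.
Review at week 2 is achievable: Triage -> week 7, Scope -> week 1, Integrate -> week 5, Refactor -> week 3, Test -> week 6, Plan -> week 4, Deploy -> week 8, Review -> week 2.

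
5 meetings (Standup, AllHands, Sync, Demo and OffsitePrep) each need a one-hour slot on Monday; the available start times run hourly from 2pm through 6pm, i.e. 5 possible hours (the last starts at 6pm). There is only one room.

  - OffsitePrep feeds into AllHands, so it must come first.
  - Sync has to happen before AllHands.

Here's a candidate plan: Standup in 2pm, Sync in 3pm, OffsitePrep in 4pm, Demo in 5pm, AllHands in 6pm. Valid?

Yes

Sync has to happen before AllHands — holds.
There is only one room — holds.
OffsitePrep feeds into AllHands, so it must come first — holds.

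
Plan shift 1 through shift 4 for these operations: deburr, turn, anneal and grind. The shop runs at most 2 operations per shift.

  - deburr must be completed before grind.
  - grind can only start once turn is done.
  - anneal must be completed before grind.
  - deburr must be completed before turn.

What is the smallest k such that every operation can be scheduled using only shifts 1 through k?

The precedence chain requires at least 3 distinct shifts.
With at most 2 per shift and 4 operations, at least 2 shifts are needed.
3 works (last occupied shift: shift 3): for example turn -> shift 2; deburr -> shift 1; anneal -> shift 1; grind -> shift 3.

3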